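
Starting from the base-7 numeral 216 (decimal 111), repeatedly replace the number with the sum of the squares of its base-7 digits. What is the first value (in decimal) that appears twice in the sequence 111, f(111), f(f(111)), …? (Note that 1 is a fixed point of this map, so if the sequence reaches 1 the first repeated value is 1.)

45

111 = (2,1,6)_7 → 2² + 1² + 6² = 4 + 1 + 36 = 41
41 = (5,6)_7 → 5² + 6² = 25 + 36 = 61
61 = (1,1,5)_7 → 1² + 1² + 5² = 1 + 1 + 25 = 27
27 = (3,6)_7 → 3² + 6² = 9 + 36 = 45
45 = (6,3)_7 → 6² + 3² = 36 + 9 = 45  — 45 already appeared earlier.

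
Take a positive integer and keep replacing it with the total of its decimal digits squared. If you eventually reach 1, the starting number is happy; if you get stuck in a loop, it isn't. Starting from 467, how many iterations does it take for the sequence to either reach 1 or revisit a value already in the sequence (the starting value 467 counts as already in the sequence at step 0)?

11

467 → 4² + 6² + 7² = 16 + 36 + 49 = 101
101 → 1² + 0² + 1² = 1 + 0 + 1 = 2
2 → 2² = 4
4 → 4² = 16
16 → 1² + 6² = 1 + 36 = 37
37 → 3² + 7² = 9 + 49 = 58
58 → 5² + 8² = 25 + 64 = 89
89 → 8² + 9² = 64 + 81 = 145
145 → 1² + 4² + 5² = 1 + 16 + 25 = 42
42 → 4² + 2² = 16 + 4 = 20
20 → 2² + 0² = 4 + 0 = 4  — 4 repeats.
That took 11 steps.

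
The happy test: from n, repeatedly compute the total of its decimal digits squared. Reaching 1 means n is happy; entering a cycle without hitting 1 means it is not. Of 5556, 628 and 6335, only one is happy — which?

5556: 5556 → 111 → 3 → 9 → 81 → 65 → 61 → 37 → 58 → 89 → 145 → 42 → 20 → 4 → 16 → 37  — repeats 37 (not happy)
628: 628 → 104 → 17 → 50 → 25 → 29 → 85 → 89 → 145 → 42 → 20 → 4 → 16 → 37 → 58 → 89  — repeats 89 (not happy)
6335: 6335 → 79 → 130 → 10 → 1  — reaches 1 (happy)

6335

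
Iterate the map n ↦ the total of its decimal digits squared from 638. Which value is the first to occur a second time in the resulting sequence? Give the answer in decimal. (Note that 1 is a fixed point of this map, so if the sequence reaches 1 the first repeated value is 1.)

1

638 → 6² + 3² + 8² = 109
109 → 1² + 0² + 9² = 82
82 → 8² + 2² = 68
68 → 6² + 8² = 100
100 → 1² + 0² + 0² = 1  — reached the fixed point 1.
1 → 1, so 1 is the first repeated value.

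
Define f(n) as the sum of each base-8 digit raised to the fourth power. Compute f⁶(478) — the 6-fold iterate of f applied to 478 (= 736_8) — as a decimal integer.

478 = (7,3,6)_8 → 7⁴ + 3⁴ + 6⁴ = 3778
3778 = (7,3,0,2)_8 → 7⁴ + 3⁴ + 0⁴ + 2⁴ = 2498
2498 = (4,7,0,2)_8 → 4⁴ + 7⁴ + 0⁴ + 2⁴ = 2673
2673 = (5,1,6,1)_8 → 5⁴ + 1⁴ + 6⁴ + 1⁴ = 1923
1923 = (3,6,0,3)_8 → 3⁴ + 6⁴ + 0⁴ + 3⁴ = 1458
1458 = (2,6,6,2)_8 → 2⁴ + 6⁴ + 6⁴ + 2⁴ = 2624

2624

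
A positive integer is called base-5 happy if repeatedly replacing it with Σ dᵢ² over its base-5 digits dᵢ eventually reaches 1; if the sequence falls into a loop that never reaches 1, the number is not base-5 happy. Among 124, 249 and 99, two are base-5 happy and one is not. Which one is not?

124: 124 → 48 → 26 → 2 → 4 → 16 → 10 → 4  — repeats 4 (not base-5 happy)
249: 249 → 49 → 33 → 11 → 5 → 1  — reaches 1 (base-5 happy)
99: 99 → 41 → 11 → 5 → 1  — reaches 1 (base-5 happy)

124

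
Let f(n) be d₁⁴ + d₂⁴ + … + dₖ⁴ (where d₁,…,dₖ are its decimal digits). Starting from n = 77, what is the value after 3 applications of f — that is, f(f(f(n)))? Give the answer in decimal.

77 → 7⁴ + 7⁴ = 2401 + 2401 = 4802
4802 → 4⁴ + 8⁴ + 0⁴ + 2⁴ = 256 + 4096 + 0 + 16 = 4368
4368 → 4⁴ + 3⁴ + 6⁴ + 8⁴ = 256 + 81 + 1296 + 4096 = 5729

5729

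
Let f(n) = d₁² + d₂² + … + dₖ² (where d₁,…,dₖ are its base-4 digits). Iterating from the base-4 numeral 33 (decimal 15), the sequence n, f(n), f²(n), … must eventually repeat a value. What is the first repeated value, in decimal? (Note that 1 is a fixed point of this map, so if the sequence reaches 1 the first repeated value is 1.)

15 = (3,3)_4 → 18
18 = (1,0,2)_4 → 5
5 = (1,1)_4 → 2
2 = (2)_4 → 4
4 = (1,0)_4 → 1  — reached the fixed point 1.
1 → 1, so 1 is the first repeated value.

1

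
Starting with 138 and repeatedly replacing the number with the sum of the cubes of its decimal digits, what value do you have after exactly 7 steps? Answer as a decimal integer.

153

138 → 1³ + 3³ + 8³ = 1 + 27 + 512 = 540
540 → 5³ + 4³ + 0³ = 125 + 64 + 0 = 189
189 → 1³ + 8³ + 9³ = 1 + 512 + 729 = 1242
1242 → 1³ + 2³ + 4³ + 2³ = 1 + 8 + 64 + 8 = 81
81 → 8³ + 1³ = 512 + 1 = 513
513 → 5³ + 1³ + 3³ = 125 + 1 + 27 = 153
153 → 1³ + 5³ + 3³ = 1 + 125 + 27 = 153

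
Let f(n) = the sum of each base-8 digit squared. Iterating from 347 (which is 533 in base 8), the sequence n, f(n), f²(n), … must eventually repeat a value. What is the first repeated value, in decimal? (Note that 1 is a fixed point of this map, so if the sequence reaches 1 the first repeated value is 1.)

347 = (5,3,3)_8 → 43
43 = (5,3)_8 → 34
34 = (4,2)_8 → 20
20 = (2,4)_8 → 20  — 20 already appeared earlier.

20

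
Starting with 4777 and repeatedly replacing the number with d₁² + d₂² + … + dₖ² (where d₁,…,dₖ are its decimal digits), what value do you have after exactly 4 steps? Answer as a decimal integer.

29

4777 → 4² + 7² + 7² + 7² = 163
163 → 1² + 6² + 3² = 46
46 → 4² + 6² = 52
52 → 5² + 2² = 29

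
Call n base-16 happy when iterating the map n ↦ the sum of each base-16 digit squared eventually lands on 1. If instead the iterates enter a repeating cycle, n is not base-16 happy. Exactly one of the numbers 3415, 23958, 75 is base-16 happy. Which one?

23958

3415: 3415 → 243 → 234 → 296 → 69 → 41 → 85 → 50 → 13 → 169 → 181 → 146 → 85  — repeats 85 (not base-16 happy)
23958: 23958 → 311 → 59 → 130 → 68 → 32 → 4 → 16 → 1  — reaches 1 (base-16 happy)
75: 75 → 137 → 145 → 82 → 29 → 170 → 200 → 208 → 169 → 181 → 146 → 85 → 50 → 13 → 169  — repeats 169 (not base-16 happy)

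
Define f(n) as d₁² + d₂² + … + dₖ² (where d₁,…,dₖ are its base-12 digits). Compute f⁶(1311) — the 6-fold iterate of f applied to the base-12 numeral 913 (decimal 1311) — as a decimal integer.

40

1311 = (9,1,3)_12 → 91
91 = (7,7)_12 → 98
98 = (8,2)_12 → 68
68 = (5,8)_12 → 89
89 = (7,5)_12 → 74
74 = (6,2)_12 → 40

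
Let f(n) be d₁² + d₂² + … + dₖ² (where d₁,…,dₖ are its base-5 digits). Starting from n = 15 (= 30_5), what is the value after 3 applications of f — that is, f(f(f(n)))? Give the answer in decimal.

13

15 = (3,0)_5 → 3² + 0² = 9
9 = (1,4)_5 → 1² + 4² = 17
17 = (3,2)_5 → 3² + 2² = 13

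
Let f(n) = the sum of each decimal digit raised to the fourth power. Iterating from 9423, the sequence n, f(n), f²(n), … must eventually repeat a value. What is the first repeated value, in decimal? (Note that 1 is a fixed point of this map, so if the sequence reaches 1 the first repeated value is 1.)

9423 → 9⁴ + 4⁴ + 2⁴ + 3⁴ = 6561 + 256 + 16 + 81 = 6914
6914 → 6⁴ + 9⁴ + 1⁴ + 4⁴ = 1296 + 6561 + 1 + 256 = 8114
8114 → 8⁴ + 1⁴ + 1⁴ + 4⁴ = 4096 + 1 + 1 + 256 = 4354
4354 → 4⁴ + 3⁴ + 5⁴ + 4⁴ = 256 + 81 + 625 + 256 = 1218
1218 → 1⁴ + 2⁴ + 1⁴ + 8⁴ = 1 + 16 + 1 + 4096 = 4114
4114 → 4⁴ + 1⁴ + 1⁴ + 4⁴ = 256 + 1 + 1 + 256 = 514
514 → 5⁴ + 1⁴ + 4⁴ = 625 + 1 + 256 = 882
882 → 8⁴ + 8⁴ + 2⁴ = 4096 + 4096 + 16 = 8208
8208 → 8⁴ + 2⁴ + 0⁴ + 8⁴ = 4096 + 16 + 0 + 4096 = 8208  — 8208 already appeared earlier.

8208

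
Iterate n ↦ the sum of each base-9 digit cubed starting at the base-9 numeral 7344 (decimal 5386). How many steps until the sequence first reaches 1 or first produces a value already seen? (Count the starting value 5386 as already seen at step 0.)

4

5386 = (7,3,4,4)_9 → 7³ + 3³ + 4³ + 4³ = 498
498 = (6,1,3)_9 → 6³ + 1³ + 3³ = 244
244 = (3,0,1)_9 → 3³ + 0³ + 1³ = 28
28 = (3,1)_9 → 3³ + 1³ = 28  — 28 repeats.
That took 4 steps.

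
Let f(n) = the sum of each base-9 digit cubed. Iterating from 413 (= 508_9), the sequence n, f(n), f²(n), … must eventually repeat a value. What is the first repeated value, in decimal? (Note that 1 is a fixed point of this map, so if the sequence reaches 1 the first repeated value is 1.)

413 = (5,0,8)_9 → 637
637 = (7,7,7)_9 → 1029
1029 = (1,3,6,3)_9 → 271
271 = (3,3,1)_9 → 55
55 = (6,1)_9 → 217
217 = (2,6,1)_9 → 225
225 = (2,7,0)_9 → 351
351 = (4,3,0)_9 → 91
91 = (1,1,1)_9 → 3
3 = (3)_9 → 27
27 = (3,0)_9 → 27  — 27 already appeared earlier.

27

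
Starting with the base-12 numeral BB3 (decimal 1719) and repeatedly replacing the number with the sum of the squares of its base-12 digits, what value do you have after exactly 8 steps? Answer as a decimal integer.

146

1719 = (11,11,3)_12 → 11² + 11² + 3² = 121 + 121 + 9 = 251
251 = (1,8,11)_12 → 1² + 8² + 11² = 1 + 64 + 121 = 186
186 = (1,3,6)_12 → 1² + 3² + 6² = 1 + 9 + 36 = 46
46 = (3,10)_12 → 3² + 10² = 9 + 100 = 109
109 = (9,1)_12 → 9² + 1² = 81 + 1 = 82
82 = (6,10)_12 → 6² + 10² = 36 + 100 = 136
136 = (11,4)_12 → 11² + 4² = 121 + 16 = 137
137 = (11,5)_12 → 11² + 5² = 121 + 25 = 146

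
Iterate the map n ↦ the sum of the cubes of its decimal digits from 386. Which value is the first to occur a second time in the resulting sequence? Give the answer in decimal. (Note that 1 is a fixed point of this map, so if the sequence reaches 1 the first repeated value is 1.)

386 → 755
755 → 593
593 → 881
881 → 1025
1025 → 134
134 → 92
92 → 737
737 → 713
713 → 371
371 → 371  — 371 already appeared earlier.

371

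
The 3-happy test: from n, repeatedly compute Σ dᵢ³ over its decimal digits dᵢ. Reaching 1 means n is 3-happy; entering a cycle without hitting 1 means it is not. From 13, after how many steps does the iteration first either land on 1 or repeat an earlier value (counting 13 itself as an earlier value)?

13 → 1³ + 3³ = 1 + 27 = 28
28 → 2³ + 8³ = 8 + 512 = 520
520 → 5³ + 2³ + 0³ = 125 + 8 + 0 = 133
133 → 1³ + 3³ + 3³ = 1 + 27 + 27 = 55
55 → 5³ + 5³ = 125 + 125 = 250
250 → 2³ + 5³ + 0³ = 8 + 125 + 0 = 133  — 133 repeats.
That took 6 steps.

6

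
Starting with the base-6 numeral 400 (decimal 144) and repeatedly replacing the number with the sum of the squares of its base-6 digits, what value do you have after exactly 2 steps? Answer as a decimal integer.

144 = (4,0,0)_6 → 4² + 0² + 0² = 16 + 0 + 0 = 16
16 = (2,4)_6 → 2² + 4² = 4 + 16 = 20

20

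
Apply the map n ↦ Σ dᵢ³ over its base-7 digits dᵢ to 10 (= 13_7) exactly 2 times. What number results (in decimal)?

10 = (1,3)_7 → 1³ + 3³ = 28
28 = (4,0)_7 → 4³ + 0³ = 64

64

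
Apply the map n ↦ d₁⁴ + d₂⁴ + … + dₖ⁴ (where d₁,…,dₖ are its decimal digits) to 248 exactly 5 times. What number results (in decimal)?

13139

248 → 2⁴ + 4⁴ + 8⁴ = 16 + 256 + 4096 = 4368
4368 → 4⁴ + 3⁴ + 6⁴ + 8⁴ = 256 + 81 + 1296 + 4096 = 5729
5729 → 5⁴ + 7⁴ + 2⁴ + 9⁴ = 625 + 2401 + 16 + 6561 = 9603
9603 → 9⁴ + 6⁴ + 0⁴ + 3⁴ = 6561 + 1296 + 0 + 81 = 7938
7938 → 7⁴ + 9⁴ + 3⁴ + 8⁴ = 2401 + 6561 + 81 + 4096 = 13139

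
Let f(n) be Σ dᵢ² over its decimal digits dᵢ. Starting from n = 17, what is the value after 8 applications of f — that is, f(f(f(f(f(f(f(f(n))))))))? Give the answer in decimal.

17 → 1² + 7² = 1 + 49 = 50
50 → 5² + 0² = 25 + 0 = 25
25 → 2² + 5² = 4 + 25 = 29
29 → 2² + 9² = 4 + 81 = 85
85 → 8² + 5² = 64 + 25 = 89
89 → 8² + 9² = 64 + 81 = 145
145 → 1² + 4² + 5² = 1 + 16 + 25 = 42
42 → 4² + 2² = 16 + 4 = 20

20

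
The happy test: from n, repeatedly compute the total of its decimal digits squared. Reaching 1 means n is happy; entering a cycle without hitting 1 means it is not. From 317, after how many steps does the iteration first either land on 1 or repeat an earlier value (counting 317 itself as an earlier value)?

317 → 59
59 → 106
106 → 37
37 → 58
58 → 89
89 → 145
145 → 42
42 → 20
20 → 4
4 → 16
16 → 37  — 37 repeats.
That took 11 steps.

11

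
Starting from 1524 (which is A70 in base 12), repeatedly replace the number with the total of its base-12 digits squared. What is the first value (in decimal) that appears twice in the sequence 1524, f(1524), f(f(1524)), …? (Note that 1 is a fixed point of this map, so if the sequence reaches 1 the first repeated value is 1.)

1524 = (10,7,0)_12 → 10² + 7² + 0² = 100 + 49 + 0 = 149
149 = (1,0,5)_12 → 1² + 0² + 5² = 1 + 0 + 25 = 26
26 = (2,2)_12 → 2² + 2² = 4 + 4 = 8
8 = (8)_12 → 8² = 64
64 = (5,4)_12 → 5² + 4² = 25 + 16 = 41
41 = (3,5)_12 → 3² + 5² = 9 + 25 = 34
34 = (2,10)_12 → 2² + 10² = 4 + 100 = 104
104 = (8,8)_12 → 8² + 8² = 64 + 64 = 128
128 = (10,8)_12 → 10² + 8² = 100 + 64 = 164
164 = (1,1,8)_12 → 1² + 1² + 8² = 1 + 1 + 64 = 66
66 = (5,6)_12 → 5² + 6² = 25 + 36 = 61
61 = (5,1)_12 → 5² + 1² = 25 + 1 = 26  — 26 already appeared earlier.

26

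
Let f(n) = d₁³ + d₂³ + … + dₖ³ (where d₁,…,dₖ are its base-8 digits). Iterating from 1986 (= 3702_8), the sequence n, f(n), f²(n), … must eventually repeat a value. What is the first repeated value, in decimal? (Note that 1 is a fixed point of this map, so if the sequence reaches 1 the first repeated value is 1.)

476

1986 = (3,7,0,2)_8 → 3³ + 7³ + 0³ + 2³ = 378
378 = (5,7,2)_8 → 5³ + 7³ + 2³ = 476
476 = (7,3,4)_8 → 7³ + 3³ + 4³ = 434
434 = (6,6,2)_8 → 6³ + 6³ + 2³ = 440
440 = (6,7,0)_8 → 6³ + 7³ + 0³ = 559
559 = (1,0,5,7)_8 → 1³ + 0³ + 5³ + 7³ = 469
469 = (7,2,5)_8 → 7³ + 2³ + 5³ = 476  — 476 already appeared earlier.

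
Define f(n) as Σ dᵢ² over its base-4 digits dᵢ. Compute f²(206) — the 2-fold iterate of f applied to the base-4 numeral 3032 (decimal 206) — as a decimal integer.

6

206 = (3,0,3,2)_4 → 3² + 0² + 3² + 2² = 9 + 0 + 9 + 4 = 22
22 = (1,1,2)_4 → 1² + 1² + 2² = 1 + 1 + 4 = 6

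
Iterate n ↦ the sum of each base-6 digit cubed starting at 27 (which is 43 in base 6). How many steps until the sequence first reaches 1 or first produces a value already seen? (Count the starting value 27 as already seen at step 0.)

3

27 = (4,3)_6 → 4³ + 3³ = 91
91 = (2,3,1)_6 → 2³ + 3³ + 1³ = 36
36 = (1,0,0)_6 → 1³ + 0³ + 0³ = 1  — reached 1.
That took 3 steps.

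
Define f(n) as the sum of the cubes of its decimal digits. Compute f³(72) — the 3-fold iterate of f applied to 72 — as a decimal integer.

153

72 → 7³ + 2³ = 343 + 8 = 351
351 → 3³ + 5³ + 1³ = 27 + 125 + 1 = 153
153 → 1³ + 5³ + 3³ = 1 + 125 + 27 = 153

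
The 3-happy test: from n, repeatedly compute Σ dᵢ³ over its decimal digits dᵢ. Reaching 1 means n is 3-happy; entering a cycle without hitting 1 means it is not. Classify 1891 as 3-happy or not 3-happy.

1891 → 1³ + 8³ + 9³ + 1³ = 1 + 512 + 729 + 1 = 1243
1243 → 1³ + 2³ + 4³ + 3³ = 1 + 8 + 64 + 27 = 100
100 → 1³ + 0³ + 0³ = 1 + 0 + 0 = 1  — reached 1.

3-happy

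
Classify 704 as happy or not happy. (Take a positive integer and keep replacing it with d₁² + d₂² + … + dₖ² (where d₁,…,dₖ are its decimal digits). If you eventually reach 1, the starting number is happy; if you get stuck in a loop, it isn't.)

704 → 65
65 → 61
61 → 37
37 → 58
58 → 89
89 → 145
145 → 42
42 → 20
20 → 4
4 → 16
16 → 37  — 37 already seen; the sequence cycles without reaching 1.

not happy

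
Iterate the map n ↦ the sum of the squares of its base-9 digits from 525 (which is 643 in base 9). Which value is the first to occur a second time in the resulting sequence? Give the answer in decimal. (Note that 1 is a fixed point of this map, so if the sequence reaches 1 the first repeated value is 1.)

525 = (6,4,3)_9 → 61
61 = (6,7)_9 → 85
85 = (1,0,4)_9 → 17
17 = (1,8)_9 → 65
65 = (7,2)_9 → 53
53 = (5,8)_9 → 89
89 = (1,0,8)_9 → 65  — 65 already appeared earlier.

65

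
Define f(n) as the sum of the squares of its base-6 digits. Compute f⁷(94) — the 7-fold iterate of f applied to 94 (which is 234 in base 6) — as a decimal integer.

94 = (2,3,4)_6 → 29
29 = (4,5)_6 → 41
41 = (1,0,5)_6 → 26
26 = (4,2)_6 → 20
20 = (3,2)_6 → 13
13 = (2,1)_6 → 5
5 = (5)_6 → 25

25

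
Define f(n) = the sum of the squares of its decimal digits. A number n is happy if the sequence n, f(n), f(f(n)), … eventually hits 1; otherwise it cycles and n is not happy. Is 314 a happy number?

not happy

314 → 3² + 1² + 4² = 9 + 1 + 16 = 26
26 → 2² + 6² = 4 + 36 = 40
40 → 4² + 0² = 16 + 0 = 16
16 → 1² + 6² = 1 + 36 = 37
37 → 3² + 7² = 9 + 49 = 58
58 → 5² + 8² = 25 + 64 = 89
89 → 8² + 9² = 64 + 81 = 145
145 → 1² + 4² + 5² = 1 + 16 + 25 = 42
42 → 4² + 2² = 16 + 4 = 20
20 → 2² + 0² = 4 + 0 = 4
4 → 4² = 16  — 16 already seen; the sequence cycles without reaching 1.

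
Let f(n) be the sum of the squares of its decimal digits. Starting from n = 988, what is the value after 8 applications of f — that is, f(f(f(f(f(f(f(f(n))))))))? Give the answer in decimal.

16

988 → 9² + 8² + 8² = 209
209 → 2² + 0² + 9² = 85
85 → 8² + 5² = 89
89 → 8² + 9² = 145
145 → 1² + 4² + 5² = 42
42 → 4² + 2² = 20
20 → 2² + 0² = 4
4 → 4² = 16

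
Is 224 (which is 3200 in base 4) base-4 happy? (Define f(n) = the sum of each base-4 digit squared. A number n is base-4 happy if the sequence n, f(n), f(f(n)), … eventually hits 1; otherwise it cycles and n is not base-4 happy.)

base-4 happy

224 = (3,2,0,0)_4 → 3² + 2² + 0² + 0² = 9 + 4 + 0 + 0 = 13
13 = (3,1)_4 → 3² + 1² = 9 + 1 = 10
10 = (2,2)_4 → 2² + 2² = 4 + 4 = 8
8 = (2,0)_4 → 2² + 0² = 4 + 0 = 4
4 = (1,0)_4 → 1² + 0² = 1 + 0 = 1  — reached 1.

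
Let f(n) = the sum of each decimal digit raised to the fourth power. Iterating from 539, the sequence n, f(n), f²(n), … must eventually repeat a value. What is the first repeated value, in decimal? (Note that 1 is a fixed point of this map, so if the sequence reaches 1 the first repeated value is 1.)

13139

539 → 7267
7267 → 6114
6114 → 1554
1554 → 1507
1507 → 3027
3027 → 2498
2498 → 10929
10929 → 13139
13139 → 6725
6725 → 4338
4338 → 4514
4514 → 1138
1138 → 4179
4179 → 9219
9219 → 13139  — 13139 already appeared earlier.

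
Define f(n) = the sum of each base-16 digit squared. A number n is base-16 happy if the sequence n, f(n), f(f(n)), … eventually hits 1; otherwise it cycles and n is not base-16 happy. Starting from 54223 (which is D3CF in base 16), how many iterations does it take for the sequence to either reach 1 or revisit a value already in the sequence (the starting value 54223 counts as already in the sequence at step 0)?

54223 = (13,3,12,15)_16 → 13² + 3² + 12² + 15² = 169 + 9 + 144 + 225 = 547
547 = (2,2,3)_16 → 2² + 2² + 3² = 4 + 4 + 9 = 17
17 = (1,1)_16 → 1² + 1² = 1 + 1 = 2
2 = (2)_16 → 2² = 4
4 = (4)_16 → 4² = 16
16 = (1,0)_16 → 1² + 0² = 1 + 0 = 1  — reached 1.
That took 6 steps.

6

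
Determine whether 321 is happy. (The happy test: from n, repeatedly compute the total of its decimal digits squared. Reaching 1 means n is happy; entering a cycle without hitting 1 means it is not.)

not happy

321 → 3² + 2² + 1² = 14
14 → 1² + 4² = 17
17 → 1² + 7² = 50
50 → 5² + 0² = 25
25 → 2² + 5² = 29
29 → 2² + 9² = 85
85 → 8² + 5² = 89
89 → 8² + 9² = 145
145 → 1² + 4² + 5² = 42
42 → 4² + 2² = 20
20 → 2² + 0² = 4
4 → 4² = 16
16 → 1² + 6² = 37
37 → 3² + 7² = 58
58 → 5² + 8² = 89  — 89 already seen; the sequence cycles without reaching 1.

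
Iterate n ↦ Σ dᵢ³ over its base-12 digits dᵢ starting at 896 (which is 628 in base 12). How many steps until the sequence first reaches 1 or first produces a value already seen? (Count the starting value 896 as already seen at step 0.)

7

896 = (6,2,8)_12 → 6³ + 2³ + 8³ = 216 + 8 + 512 = 736
736 = (5,1,4)_12 → 5³ + 1³ + 4³ = 125 + 1 + 64 = 190
190 = (1,3,10)_12 → 1³ + 3³ + 10³ = 1 + 27 + 1000 = 1028
1028 = (7,1,8)_12 → 7³ + 1³ + 8³ = 343 + 1 + 512 = 856
856 = (5,11,4)_12 → 5³ + 11³ + 4³ = 125 + 1331 + 64 = 1520
1520 = (10,6,8)_12 → 10³ + 6³ + 8³ = 1000 + 216 + 512 = 1728
1728 = (1,0,0,0)_12 → 1³ + 0³ + 0³ + 0³ = 1 + 0 + 0 + 0 = 1  — reached 1.
That took 7 steps.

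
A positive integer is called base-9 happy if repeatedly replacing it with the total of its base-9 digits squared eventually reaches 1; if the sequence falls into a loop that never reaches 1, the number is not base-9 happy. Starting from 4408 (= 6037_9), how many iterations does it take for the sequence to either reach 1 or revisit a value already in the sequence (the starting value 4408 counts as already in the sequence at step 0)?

6

4408 = (6,0,3,7)_9 → 6² + 0² + 3² + 7² = 94
94 = (1,1,4)_9 → 1² + 1² + 4² = 18
18 = (2,0)_9 → 2² + 0² = 4
4 = (4)_9 → 4² = 16
16 = (1,7)_9 → 1² + 7² = 50
50 = (5,5)_9 → 5² + 5² = 50  — 50 repeats.
That took 6 steps.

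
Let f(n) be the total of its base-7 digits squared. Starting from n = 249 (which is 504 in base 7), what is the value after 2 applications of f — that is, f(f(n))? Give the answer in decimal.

61

249 = (5,0,4)_7 → 5² + 0² + 4² = 25 + 0 + 16 = 41
41 = (5,6)_7 → 5² + 6² = 25 + 36 = 61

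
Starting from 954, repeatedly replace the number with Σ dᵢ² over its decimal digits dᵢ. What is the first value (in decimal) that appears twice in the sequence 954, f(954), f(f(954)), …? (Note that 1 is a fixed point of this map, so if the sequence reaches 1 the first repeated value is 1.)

954 → 9² + 5² + 4² = 122
122 → 1² + 2² + 2² = 9
9 → 9² = 81
81 → 8² + 1² = 65
65 → 6² + 5² = 61
61 → 6² + 1² = 37
37 → 3² + 7² = 58
58 → 5² + 8² = 89
89 → 8² + 9² = 145
145 → 1² + 4² + 5² = 42
42 → 4² + 2² = 20
20 → 2² + 0² = 4
4 → 4² = 16
16 → 1² + 6² = 37  — 37 already appeared earlier.

37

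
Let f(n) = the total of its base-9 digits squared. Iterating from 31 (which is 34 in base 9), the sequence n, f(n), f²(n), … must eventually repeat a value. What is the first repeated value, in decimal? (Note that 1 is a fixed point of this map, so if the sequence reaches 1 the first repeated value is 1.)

53

31 = (3,4)_9 → 25
25 = (2,7)_9 → 53
53 = (5,8)_9 → 89
89 = (1,0,8)_9 → 65
65 = (7,2)_9 → 53  — 53 already appeared earlier.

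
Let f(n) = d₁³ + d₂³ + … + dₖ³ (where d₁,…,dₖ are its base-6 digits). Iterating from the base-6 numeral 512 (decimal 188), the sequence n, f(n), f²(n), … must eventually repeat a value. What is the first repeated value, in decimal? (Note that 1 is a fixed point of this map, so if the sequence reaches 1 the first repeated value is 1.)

99

188 = (5,1,2)_6 → 5³ + 1³ + 2³ = 125 + 1 + 8 = 134
134 = (3,4,2)_6 → 3³ + 4³ + 2³ = 27 + 64 + 8 = 99
99 = (2,4,3)_6 → 2³ + 4³ + 3³ = 8 + 64 + 27 = 99  — 99 already appeared earlier.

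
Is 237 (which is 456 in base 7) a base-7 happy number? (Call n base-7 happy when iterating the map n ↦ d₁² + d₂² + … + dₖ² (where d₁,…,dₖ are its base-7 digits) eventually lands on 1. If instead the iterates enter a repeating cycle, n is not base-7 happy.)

not base-7 happy

237 = (4,5,6)_7 → 77
77 = (1,4,0)_7 → 17
17 = (2,3)_7 → 13
13 = (1,6)_7 → 37
37 = (5,2)_7 → 29
29 = (4,1)_7 → 17  — 17 already seen; the sequence cycles without reaching 1.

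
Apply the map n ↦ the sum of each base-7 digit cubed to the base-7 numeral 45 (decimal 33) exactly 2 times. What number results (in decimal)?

33 = (4,5)_7 → 4³ + 5³ = 189
189 = (3,6,0)_7 → 3³ + 6³ + 0³ = 243

243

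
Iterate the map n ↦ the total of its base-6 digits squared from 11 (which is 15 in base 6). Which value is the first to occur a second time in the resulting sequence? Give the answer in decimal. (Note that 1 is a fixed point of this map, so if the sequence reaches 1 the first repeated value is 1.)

11 = (1,5)_6 → 26
26 = (4,2)_6 → 20
20 = (3,2)_6 → 13
13 = (2,1)_6 → 5
5 = (5)_6 → 25
25 = (4,1)_6 → 17
17 = (2,5)_6 → 29
29 = (4,5)_6 → 41
41 = (1,0,5)_6 → 26  — 26 already appeared earlier.

26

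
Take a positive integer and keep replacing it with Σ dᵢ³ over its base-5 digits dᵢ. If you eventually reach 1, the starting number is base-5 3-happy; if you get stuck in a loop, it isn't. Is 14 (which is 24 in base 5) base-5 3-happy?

14 = (2,4)_5 → 72
72 = (2,4,2)_5 → 80
80 = (3,1,0)_5 → 28
28 = (1,0,3)_5 → 28  — 28 already seen; the sequence cycles without reaching 1.

not base-5 3-happy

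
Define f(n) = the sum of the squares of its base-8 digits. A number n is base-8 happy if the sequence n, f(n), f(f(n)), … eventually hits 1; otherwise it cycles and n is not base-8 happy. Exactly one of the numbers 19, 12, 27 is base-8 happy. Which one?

27

19: 19 → 13 → 26 → 13  — repeats 13 (not base-8 happy)
12: 12 → 17 → 5 → 25 → 10 → 5  — repeats 5 (not base-8 happy)
27: 27 → 18 → 8 → 1  — reaches 1 (base-8 happy)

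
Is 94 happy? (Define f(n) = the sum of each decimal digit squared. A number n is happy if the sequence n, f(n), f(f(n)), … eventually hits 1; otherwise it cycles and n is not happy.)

94 → 9² + 4² = 81 + 16 = 97
97 → 9² + 7² = 81 + 49 = 130
130 → 1² + 3² + 0² = 1 + 9 + 0 = 10
10 → 1² + 0² = 1 + 0 = 1  — reached 1.

happy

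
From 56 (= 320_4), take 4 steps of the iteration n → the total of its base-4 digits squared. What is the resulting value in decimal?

56 = (3,2,0)_4 → 13
13 = (3,1)_4 → 10
10 = (2,2)_4 → 8
8 = (2,0)_4 → 4

4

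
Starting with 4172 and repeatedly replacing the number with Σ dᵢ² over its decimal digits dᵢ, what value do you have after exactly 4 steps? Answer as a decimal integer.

4172 → 4² + 1² + 7² + 2² = 70
70 → 7² + 0² = 49
49 → 4² + 9² = 97
97 → 9² + 7² = 130

130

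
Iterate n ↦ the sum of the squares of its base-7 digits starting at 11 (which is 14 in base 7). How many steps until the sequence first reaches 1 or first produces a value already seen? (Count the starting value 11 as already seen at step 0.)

11 = (1,4)_7 → 1² + 4² = 1 + 16 = 17
17 = (2,3)_7 → 2² + 3² = 4 + 9 = 13
13 = (1,6)_7 → 1² + 6² = 1 + 36 = 37
37 = (5,2)_7 → 5² + 2² = 25 + 4 = 29
29 = (4,1)_7 → 4² + 1² = 16 + 1 = 17  — 17 repeats.
That took 5 steps.

5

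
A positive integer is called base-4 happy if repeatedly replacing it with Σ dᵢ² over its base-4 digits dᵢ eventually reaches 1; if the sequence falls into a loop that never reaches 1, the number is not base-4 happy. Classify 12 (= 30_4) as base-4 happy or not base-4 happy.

base-4 happy

12 = (3,0)_4 → 3² + 0² = 9 + 0 = 9
9 = (2,1)_4 → 2² + 1² = 4 + 1 = 5
5 = (1,1)_4 → 1² + 1² = 1 + 1 = 2
2 = (2)_4 → 2² = 4
4 = (1,0)_4 → 1² + 0² = 1 + 0 = 1  — reached 1.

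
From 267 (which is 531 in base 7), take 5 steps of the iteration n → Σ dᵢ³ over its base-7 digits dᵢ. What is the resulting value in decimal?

267 = (5,3,1)_7 → 5³ + 3³ + 1³ = 153
153 = (3,0,6)_7 → 3³ + 0³ + 6³ = 243
243 = (4,6,5)_7 → 4³ + 6³ + 5³ = 405
405 = (1,1,1,6)_7 → 1³ + 1³ + 1³ + 6³ = 219
219 = (4,3,2)_7 → 4³ + 3³ + 2³ = 99

99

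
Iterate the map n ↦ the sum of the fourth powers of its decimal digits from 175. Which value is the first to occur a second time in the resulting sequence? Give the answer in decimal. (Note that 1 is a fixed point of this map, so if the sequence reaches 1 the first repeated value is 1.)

175 → 1⁴ + 7⁴ + 5⁴ = 3027
3027 → 3⁴ + 0⁴ + 2⁴ + 7⁴ = 2498
2498 → 2⁴ + 4⁴ + 9⁴ + 8⁴ = 10929
10929 → 1⁴ + 0⁴ + 9⁴ + 2⁴ + 9⁴ = 13139
13139 → 1⁴ + 3⁴ + 1⁴ + 3⁴ + 9⁴ = 6725
6725 → 6⁴ + 7⁴ + 2⁴ + 5⁴ = 4338
4338 → 4⁴ + 3⁴ + 3⁴ + 8⁴ = 4514
4514 → 4⁴ + 5⁴ + 1⁴ + 4⁴ = 1138
1138 → 1⁴ + 1⁴ + 3⁴ + 8⁴ = 4179
4179 → 4⁴ + 1⁴ + 7⁴ + 9⁴ = 9219
9219 → 9⁴ + 2⁴ + 1⁴ + 9⁴ = 13139  — 13139 already appeared earlier.

13139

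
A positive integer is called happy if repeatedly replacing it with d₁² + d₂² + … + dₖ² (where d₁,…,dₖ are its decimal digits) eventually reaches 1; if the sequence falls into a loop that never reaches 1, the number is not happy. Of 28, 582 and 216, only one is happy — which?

28

28: 28 → 68 → 100 → 1  — reaches 1 (happy)
582: 582 → 93 → 90 → 81 → 65 → 61 → 37 → 58 → 89 → 145 → 42 → 20 → 4 → 16 → 37  — repeats 37 (not happy)
216: 216 → 41 → 17 → 50 → 25 → 29 → 85 → 89 → 145 → 42 → 20 → 4 → 16 → 37 → 58 → 89  — repeats 89 (not happy)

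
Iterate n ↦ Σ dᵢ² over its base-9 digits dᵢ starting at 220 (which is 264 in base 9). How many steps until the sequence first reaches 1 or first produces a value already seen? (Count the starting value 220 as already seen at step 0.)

9

220 = (2,6,4)_9 → 2² + 6² + 4² = 56
56 = (6,2)_9 → 6² + 2² = 40
40 = (4,4)_9 → 4² + 4² = 32
32 = (3,5)_9 → 3² + 5² = 34
34 = (3,7)_9 → 3² + 7² = 58
58 = (6,4)_9 → 6² + 4² = 52
52 = (5,7)_9 → 5² + 7² = 74
74 = (8,2)_9 → 8² + 2² = 68
68 = (7,5)_9 → 7² + 5² = 74  — 74 repeats.
That took 9 steps.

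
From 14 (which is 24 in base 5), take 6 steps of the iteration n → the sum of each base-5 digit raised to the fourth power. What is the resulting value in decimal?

194

14 = (2,4)_5 → 2⁴ + 4⁴ = 272
272 = (2,0,4,2)_5 → 2⁴ + 0⁴ + 4⁴ + 2⁴ = 288
288 = (2,1,2,3)_5 → 2⁴ + 1⁴ + 2⁴ + 3⁴ = 114
114 = (4,2,4)_5 → 4⁴ + 2⁴ + 4⁴ = 528
528 = (4,1,0,3)_5 → 4⁴ + 1⁴ + 0⁴ + 3⁴ = 338
338 = (2,3,2,3)_5 → 2⁴ + 3⁴ + 2⁴ + 3⁴ = 194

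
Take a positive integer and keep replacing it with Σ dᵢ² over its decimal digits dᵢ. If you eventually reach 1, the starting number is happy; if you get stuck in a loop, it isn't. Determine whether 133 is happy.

133 → 19
19 → 82
82 → 68
68 → 100
100 → 1  — reached 1.

happy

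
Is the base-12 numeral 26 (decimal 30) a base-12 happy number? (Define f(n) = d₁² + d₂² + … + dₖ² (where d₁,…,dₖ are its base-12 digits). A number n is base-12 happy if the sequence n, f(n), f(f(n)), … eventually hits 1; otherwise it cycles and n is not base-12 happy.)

not base-12 happy

30 = (2,6)_12 → 40
40 = (3,4)_12 → 25
25 = (2,1)_12 → 5
5 = (5)_12 → 25  — 25 already seen; the sequence cycles without reaching 1.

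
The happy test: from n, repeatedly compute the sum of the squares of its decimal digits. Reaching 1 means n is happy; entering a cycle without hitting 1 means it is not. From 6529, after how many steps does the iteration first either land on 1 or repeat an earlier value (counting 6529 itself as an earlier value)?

6529 → 6² + 5² + 2² + 9² = 146
146 → 1² + 4² + 6² = 53
53 → 5² + 3² = 34
34 → 3² + 4² = 25
25 → 2² + 5² = 29
29 → 2² + 9² = 85
85 → 8² + 5² = 89
89 → 8² + 9² = 145
145 → 1² + 4² + 5² = 42
42 → 4² + 2² = 20
20 → 2² + 0² = 4
4 → 4² = 16
16 → 1² + 6² = 37
37 → 3² + 7² = 58
58 → 5² + 8² = 89  — 89 repeats.
That took 15 steps.

15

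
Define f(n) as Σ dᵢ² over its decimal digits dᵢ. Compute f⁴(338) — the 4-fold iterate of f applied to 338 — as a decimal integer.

1

338 → 3² + 3² + 8² = 9 + 9 + 64 = 82
82 → 8² + 2² = 64 + 4 = 68
68 → 6² + 8² = 36 + 64 = 100
100 → 1² + 0² + 0² = 1 + 0 + 0 = 1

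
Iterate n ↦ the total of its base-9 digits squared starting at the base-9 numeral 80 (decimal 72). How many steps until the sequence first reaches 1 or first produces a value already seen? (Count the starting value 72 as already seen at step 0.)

3

72 = (8,0)_9 → 8² + 0² = 64
64 = (7,1)_9 → 7² + 1² = 50
50 = (5,5)_9 → 5² + 5² = 50  — 50 repeats.
That took 3 steps.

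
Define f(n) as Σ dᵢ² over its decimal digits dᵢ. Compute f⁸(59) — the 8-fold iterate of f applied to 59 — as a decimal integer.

4

59 → 5² + 9² = 25 + 81 = 106
106 → 1² + 0² + 6² = 1 + 0 + 36 = 37
37 → 3² + 7² = 9 + 49 = 58
58 → 5² + 8² = 25 + 64 = 89
89 → 8² + 9² = 64 + 81 = 145
145 → 1² + 4² + 5² = 1 + 16 + 25 = 42
42 → 4² + 2² = 16 + 4 = 20
20 → 2² + 0² = 4 + 0 = 4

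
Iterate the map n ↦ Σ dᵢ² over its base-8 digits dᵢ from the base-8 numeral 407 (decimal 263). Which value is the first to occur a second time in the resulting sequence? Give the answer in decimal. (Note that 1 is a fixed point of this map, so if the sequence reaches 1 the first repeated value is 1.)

263 = (4,0,7)_8 → 65
65 = (1,0,1)_8 → 2
2 = (2)_8 → 4
4 = (4)_8 → 16
16 = (2,0)_8 → 4  — 4 already appeared earlier.

4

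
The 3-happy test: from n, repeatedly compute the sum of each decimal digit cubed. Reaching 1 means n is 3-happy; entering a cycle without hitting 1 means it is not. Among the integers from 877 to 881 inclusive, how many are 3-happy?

1

877: 877 → 1198 → 1243 → 100 → 1  (reaches 1)
878: 878 → 1367 → 587 → 980 → 1241 → 74 → 407 → 407  (repeats 407)
879: 879 → 1584 → 702 → 351 → 153 → 153  (repeats 153)
880: 880 → 1024 → 73 → 370 → 370  (repeats 370)
881: 881 → 1025 → 134 → 92 → 737 → 713 → 371 → 371  (repeats 371)
3-happy: 877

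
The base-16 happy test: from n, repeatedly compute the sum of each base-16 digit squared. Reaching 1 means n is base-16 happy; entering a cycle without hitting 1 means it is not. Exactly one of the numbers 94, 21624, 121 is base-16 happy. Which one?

121

94: 94 → 221 → 338 → 30 → 197 → 169 → 181 → 146 → 85 → 50 → 13 → 169  — repeats 169 (not base-16 happy)
21624: 21624 → 154 → 181 → 146 → 85 → 50 → 13 → 169 → 181  — repeats 181 (not base-16 happy)
121: 121 → 130 → 68 → 32 → 4 → 16 → 1  — reaches 1 (base-16 happy)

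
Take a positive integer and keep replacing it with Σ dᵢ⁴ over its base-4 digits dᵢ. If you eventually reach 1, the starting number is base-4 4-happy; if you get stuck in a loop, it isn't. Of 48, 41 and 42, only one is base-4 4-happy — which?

41

48: 48 → 81 → 3 → 81  — repeats 81 (not base-4 4-happy)
41: 41 → 33 → 17 → 2 → 16 → 1  — reaches 1 (base-4 4-happy)
42: 42 → 48 → 81 → 3 → 81  — repeats 81 (not base-4 4-happy)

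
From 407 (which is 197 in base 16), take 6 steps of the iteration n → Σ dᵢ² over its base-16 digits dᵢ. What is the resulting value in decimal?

170

407 = (1,9,7)_16 → 1² + 9² + 7² = 1 + 81 + 49 = 131
131 = (8,3)_16 → 8² + 3² = 64 + 9 = 73
73 = (4,9)_16 → 4² + 9² = 16 + 81 = 97
97 = (6,1)_16 → 6² + 1² = 36 + 1 = 37
37 = (2,5)_16 → 2² + 5² = 4 + 25 = 29
29 = (1,13)_16 → 1² + 13² = 1 + 169 = 170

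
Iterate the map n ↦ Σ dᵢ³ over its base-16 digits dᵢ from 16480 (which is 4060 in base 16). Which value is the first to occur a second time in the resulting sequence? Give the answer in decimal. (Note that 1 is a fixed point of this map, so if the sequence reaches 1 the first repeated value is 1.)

16480 = (4,0,6,0)_16 → 4³ + 0³ + 6³ + 0³ = 64 + 0 + 216 + 0 = 280
280 = (1,1,8)_16 → 1³ + 1³ + 8³ = 1 + 1 + 512 = 514
514 = (2,0,2)_16 → 2³ + 0³ + 2³ = 8 + 0 + 8 = 16
16 = (1,0)_16 → 1³ + 0³ = 1 + 0 = 1  — reached the fixed point 1.
1 → 1, so 1 is the first repeated value.

1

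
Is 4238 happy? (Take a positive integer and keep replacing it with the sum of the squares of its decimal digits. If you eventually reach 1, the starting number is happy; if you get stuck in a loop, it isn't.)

4238 → 4² + 2² + 3² + 8² = 93
93 → 9² + 3² = 90
90 → 9² + 0² = 81
81 → 8² + 1² = 65
65 → 6² + 5² = 61
61 → 6² + 1² = 37
37 → 3² + 7² = 58
58 → 5² + 8² = 89
89 → 8² + 9² = 145
145 → 1² + 4² + 5² = 42
42 → 4² + 2² = 20
20 → 2² + 0² = 4
4 → 4² = 16
16 → 1² + 6² = 37  — 37 already seen; the sequence cycles without reaching 1.

not happy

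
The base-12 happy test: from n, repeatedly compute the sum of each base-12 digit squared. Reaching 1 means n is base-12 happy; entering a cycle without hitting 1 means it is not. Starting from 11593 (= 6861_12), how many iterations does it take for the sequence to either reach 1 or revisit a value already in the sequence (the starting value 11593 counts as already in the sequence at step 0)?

11593 = (6,8,6,1)_12 → 6² + 8² + 6² + 1² = 137
137 = (11,5)_12 → 11² + 5² = 146
146 = (1,0,2)_12 → 1² + 0² + 2² = 5
5 = (5)_12 → 5² = 25
25 = (2,1)_12 → 2² + 1² = 5  — 5 repeats.
That took 5 steps.

5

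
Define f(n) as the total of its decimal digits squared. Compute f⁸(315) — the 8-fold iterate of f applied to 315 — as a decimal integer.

42

315 → 3² + 1² + 5² = 35
35 → 3² + 5² = 34
34 → 3² + 4² = 25
25 → 2² + 5² = 29
29 → 2² + 9² = 85
85 → 8² + 5² = 89
89 → 8² + 9² = 145
145 → 1² + 4² + 5² = 42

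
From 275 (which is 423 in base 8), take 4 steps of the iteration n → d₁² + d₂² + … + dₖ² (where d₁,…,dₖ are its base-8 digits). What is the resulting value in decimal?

20

275 = (4,2,3)_8 → 4² + 2² + 3² = 29
29 = (3,5)_8 → 3² + 5² = 34
34 = (4,2)_8 → 4² + 2² = 20
20 = (2,4)_8 → 2² + 4² = 20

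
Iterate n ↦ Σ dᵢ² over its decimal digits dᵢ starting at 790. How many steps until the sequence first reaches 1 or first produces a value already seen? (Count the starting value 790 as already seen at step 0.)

790 → 7² + 9² + 0² = 49 + 81 + 0 = 130
130 → 1² + 3² + 0² = 1 + 9 + 0 = 10
10 → 1² + 0² = 1 + 0 = 1  — reached 1.
That took 3 steps.

3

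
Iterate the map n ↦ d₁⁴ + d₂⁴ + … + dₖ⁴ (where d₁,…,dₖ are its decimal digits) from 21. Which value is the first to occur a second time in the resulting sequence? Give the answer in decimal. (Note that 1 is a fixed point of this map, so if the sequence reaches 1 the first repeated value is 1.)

8208

21 → 17
17 → 2402
2402 → 288
288 → 8208
8208 → 8208  — 8208 already appeared earlier.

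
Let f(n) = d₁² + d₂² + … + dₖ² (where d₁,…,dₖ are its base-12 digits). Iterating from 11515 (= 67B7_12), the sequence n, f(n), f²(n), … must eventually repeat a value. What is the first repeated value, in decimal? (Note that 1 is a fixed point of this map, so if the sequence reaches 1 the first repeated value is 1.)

25

11515 = (6,7,11,7)_12 → 6² + 7² + 11² + 7² = 255
255 = (1,9,3)_12 → 1² + 9² + 3² = 91
91 = (7,7)_12 → 7² + 7² = 98
98 = (8,2)_12 → 8² + 2² = 68
68 = (5,8)_12 → 5² + 8² = 89
89 = (7,5)_12 → 7² + 5² = 74
74 = (6,2)_12 → 6² + 2² = 40
40 = (3,4)_12 → 3² + 4² = 25
25 = (2,1)_12 → 2² + 1² = 5
5 = (5)_12 → 5² = 25  — 25 already appeared earlier.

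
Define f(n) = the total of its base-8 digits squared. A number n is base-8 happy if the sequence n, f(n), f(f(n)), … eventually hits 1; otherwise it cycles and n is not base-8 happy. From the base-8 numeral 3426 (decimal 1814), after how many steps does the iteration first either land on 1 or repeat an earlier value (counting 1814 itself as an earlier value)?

5

1814 = (3,4,2,6)_8 → 65
65 = (1,0,1)_8 → 2
2 = (2)_8 → 4
4 = (4)_8 → 16
16 = (2,0)_8 → 4  — 4 repeats.
That took 5 steps.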